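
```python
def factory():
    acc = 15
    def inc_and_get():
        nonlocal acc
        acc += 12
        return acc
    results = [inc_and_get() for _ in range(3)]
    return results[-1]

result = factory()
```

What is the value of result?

Step 1: acc = 15.
Step 2: Three calls to inc_and_get(), each adding 12.
Step 3: Last value = 15 + 12 * 3 = 51

The answer is 51.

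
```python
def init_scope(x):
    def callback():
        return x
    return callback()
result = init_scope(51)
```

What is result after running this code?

Step 1: init_scope(51) binds parameter x = 51.
Step 2: callback() looks up x in enclosing scope and finds the parameter x = 51.
Step 3: result = 51

The answer is 51.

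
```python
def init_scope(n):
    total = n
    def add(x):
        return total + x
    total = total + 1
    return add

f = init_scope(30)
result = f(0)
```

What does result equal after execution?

Step 1: init_scope(30) sets total = 30, then total = 30 + 1 = 31.
Step 2: Closures capture by reference, so add sees total = 31.
Step 3: f(0) returns 31 + 0 = 31

The answer is 31.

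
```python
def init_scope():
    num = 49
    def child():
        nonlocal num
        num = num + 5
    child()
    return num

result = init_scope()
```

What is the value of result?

Step 1: init_scope() sets num = 49.
Step 2: child() uses nonlocal to modify num in init_scope's scope: num = 49 + 5 = 54.
Step 3: init_scope() returns the modified num = 54

The answer is 54.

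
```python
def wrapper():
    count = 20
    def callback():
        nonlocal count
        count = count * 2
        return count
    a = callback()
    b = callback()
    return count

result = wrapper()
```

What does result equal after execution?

Step 1: count starts at 20.
Step 2: First callback(): count = 20 * 2 = 40.
Step 3: Second callback(): count = 40 * 2 = 80.
Step 4: result = 80

The answer is 80.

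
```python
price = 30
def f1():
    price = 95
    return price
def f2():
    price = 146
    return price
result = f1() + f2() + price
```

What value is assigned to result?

Step 1: Each function shadows global price with its own local.
Step 2: f1() returns 95, f2() returns 146.
Step 3: Global price = 30 is unchanged. result = 95 + 146 + 30 = 271

The answer is 271.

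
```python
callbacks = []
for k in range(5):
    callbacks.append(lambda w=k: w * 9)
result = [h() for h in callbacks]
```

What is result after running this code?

Step 1: Default arg w=k captures k at each iteration.
Step 2: callbacks[k] has w defaulting to k, returns k * 9.
Step 3: result = [0, 9, 18, 27, 36]

The answer is [0, 9, 18, 27, 36].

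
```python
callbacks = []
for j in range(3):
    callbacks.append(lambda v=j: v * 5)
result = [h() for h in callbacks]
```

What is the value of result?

Step 1: Default arg v=j captures j at each iteration.
Step 2: callbacks[k] has v defaulting to k, returns k * 5.
Step 3: result = [0, 5, 10]

The answer is [0, 5, 10].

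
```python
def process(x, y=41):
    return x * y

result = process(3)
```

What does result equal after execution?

Step 1: process(3) uses default y = 41.
Step 2: Returns 3 * 41 = 123.
Step 3: result = 123

The answer is 123.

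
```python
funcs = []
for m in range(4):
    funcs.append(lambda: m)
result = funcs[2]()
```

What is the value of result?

Step 1: The loop creates 4 lambdas, all referencing the same variable m.
Step 2: After the loop, m = 3 (final value).
Step 3: funcs[2]() looks up m at call time and finds 3. This is the late binding gotcha. result = 3

The answer is 3.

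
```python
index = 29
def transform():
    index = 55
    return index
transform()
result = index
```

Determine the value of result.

Step 1: Global index = 29.
Step 2: transform() creates local index = 55 (shadow, not modification).
Step 3: After transform() returns, global index is unchanged. result = 29

The answer is 29.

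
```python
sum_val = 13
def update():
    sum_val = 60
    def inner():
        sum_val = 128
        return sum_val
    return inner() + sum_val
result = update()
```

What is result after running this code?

Step 1: update() has local sum_val = 60. inner() has local sum_val = 128.
Step 2: inner() returns its local sum_val = 128.
Step 3: update() returns 128 + its own sum_val (60) = 188

The answer is 188.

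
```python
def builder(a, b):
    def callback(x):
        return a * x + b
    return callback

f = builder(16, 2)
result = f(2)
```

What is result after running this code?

Step 1: builder(16, 2) captures a = 16, b = 2.
Step 2: f(2) computes 16 * 2 + 2 = 34.
Step 3: result = 34

The answer is 34.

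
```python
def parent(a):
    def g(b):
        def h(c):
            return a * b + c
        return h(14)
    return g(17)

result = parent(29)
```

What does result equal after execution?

Step 1: a = 29, b = 17, c = 14.
Step 2: h() computes a * b + c = 29 * 17 + 14 = 507.
Step 3: result = 507

The answer is 507.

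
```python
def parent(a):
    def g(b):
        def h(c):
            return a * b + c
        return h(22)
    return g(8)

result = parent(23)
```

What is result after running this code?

Step 1: a = 23, b = 8, c = 22.
Step 2: h() computes a * b + c = 23 * 8 + 22 = 206.
Step 3: result = 206

The answer is 206.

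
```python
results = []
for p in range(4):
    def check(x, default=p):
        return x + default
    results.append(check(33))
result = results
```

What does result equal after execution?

Step 1: Default argument default=p is evaluated at function definition time.
Step 2: Each iteration creates check with default = current p value.
Step 3: check(33) returns 33 + default. results = [33, 34, 35, 36]

The answer is [33, 34, 35, 36].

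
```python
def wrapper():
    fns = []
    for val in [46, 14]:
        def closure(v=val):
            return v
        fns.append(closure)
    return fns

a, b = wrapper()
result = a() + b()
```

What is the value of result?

Step 1: Default argument v=val captures val at each iteration.
Step 2: a() returns 46 (captured at first iteration), b() returns 14 (captured at second).
Step 3: result = 46 + 14 = 60

The answer is 60.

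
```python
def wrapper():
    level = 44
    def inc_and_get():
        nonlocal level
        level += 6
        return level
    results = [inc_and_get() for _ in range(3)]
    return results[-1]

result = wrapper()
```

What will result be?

Step 1: level = 44.
Step 2: Three calls to inc_and_get(), each adding 6.
Step 3: Last value = 44 + 6 * 3 = 62

The answer is 62.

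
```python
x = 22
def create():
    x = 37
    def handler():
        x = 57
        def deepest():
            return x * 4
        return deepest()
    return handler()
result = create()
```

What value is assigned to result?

Step 1: deepest() looks up x through LEGB: not local, finds x = 57 in enclosing handler().
Step 2: Returns 57 * 4 = 228.
Step 3: result = 228

The answer is 228.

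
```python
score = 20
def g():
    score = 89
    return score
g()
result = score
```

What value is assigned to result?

Step 1: Global score = 20.
Step 2: g() creates local score = 89 (shadow, not modification).
Step 3: After g() returns, global score is unchanged. result = 20

The answer is 20.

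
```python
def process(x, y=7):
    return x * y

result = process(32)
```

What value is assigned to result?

Step 1: process(32) uses default y = 7.
Step 2: Returns 32 * 7 = 224.
Step 3: result = 224

The answer is 224.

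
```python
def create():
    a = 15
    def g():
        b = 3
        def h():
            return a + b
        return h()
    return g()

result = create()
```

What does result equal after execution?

Step 1: create() defines a = 15. g() defines b = 3.
Step 2: h() accesses both from enclosing scopes: a = 15, b = 3.
Step 3: result = 15 + 3 = 18

The answer is 18.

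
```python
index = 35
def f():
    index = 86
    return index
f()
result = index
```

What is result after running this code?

Step 1: Global index = 35.
Step 2: f() creates local index = 86 (shadow, not modification).
Step 3: After f() returns, global index is unchanged. result = 35

The answer is 35.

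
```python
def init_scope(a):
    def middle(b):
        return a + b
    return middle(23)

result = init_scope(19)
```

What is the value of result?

Step 1: init_scope(19) passes a = 19.
Step 2: middle(23) has b = 23, reads a = 19 from enclosing.
Step 3: result = 19 + 23 = 42

The answer is 42.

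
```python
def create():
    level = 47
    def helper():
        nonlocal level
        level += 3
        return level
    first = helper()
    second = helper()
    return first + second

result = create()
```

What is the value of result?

Step 1: level starts at 47.
Step 2: First call: level = 47 + 3 = 50, returns 50.
Step 3: Second call: level = 50 + 3 = 53, returns 53.
Step 4: result = 50 + 53 = 103

The answer is 103.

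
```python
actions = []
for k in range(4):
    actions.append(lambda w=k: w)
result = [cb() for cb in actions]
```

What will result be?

Step 1: Default arg w=k captures k at each iteration.
Step 2: Each lambda has its own default: 0, 1, ..., 3.
Step 3: result = [0, 1, 2, 3]

The answer is [0, 1, 2, 3].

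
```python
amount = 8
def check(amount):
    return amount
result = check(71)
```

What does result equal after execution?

Step 1: Global amount = 8.
Step 2: check(71) takes parameter amount = 71, which shadows the global.
Step 3: result = 71

The answer is 71.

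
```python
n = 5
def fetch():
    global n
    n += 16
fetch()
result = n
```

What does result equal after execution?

Step 1: n = 5 globally.
Step 2: fetch() modifies global n: n += 16 = 21.
Step 3: result = 21

The answer is 21.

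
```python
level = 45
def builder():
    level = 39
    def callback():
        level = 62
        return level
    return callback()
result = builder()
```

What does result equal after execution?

Step 1: Three scopes define level: global (45), builder (39), callback (62).
Step 2: callback() has its own local level = 62, which shadows both enclosing and global.
Step 3: result = 62 (local wins in LEGB)

The answer is 62.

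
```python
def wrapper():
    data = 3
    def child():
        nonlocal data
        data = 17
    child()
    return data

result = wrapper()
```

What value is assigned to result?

Step 1: wrapper() sets data = 3.
Step 2: child() uses nonlocal to reassign data = 17.
Step 3: result = 17

The answer is 17.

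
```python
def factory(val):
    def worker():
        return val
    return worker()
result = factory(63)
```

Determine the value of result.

Step 1: factory(63) binds parameter val = 63.
Step 2: worker() looks up val in enclosing scope and finds the parameter val = 63.
Step 3: result = 63

The answer is 63.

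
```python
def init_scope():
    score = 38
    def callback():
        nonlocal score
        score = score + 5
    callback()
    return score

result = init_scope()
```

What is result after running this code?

Step 1: init_scope() sets score = 38.
Step 2: callback() uses nonlocal to modify score in init_scope's scope: score = 38 + 5 = 43.
Step 3: init_scope() returns the modified score = 43

The answer is 43.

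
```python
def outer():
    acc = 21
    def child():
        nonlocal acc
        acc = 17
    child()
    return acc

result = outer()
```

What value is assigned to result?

Step 1: outer() sets acc = 21.
Step 2: child() uses nonlocal to reassign acc = 17.
Step 3: result = 17

The answer is 17.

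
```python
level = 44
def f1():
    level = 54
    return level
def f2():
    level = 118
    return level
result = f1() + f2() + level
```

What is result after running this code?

Step 1: Each function shadows global level with its own local.
Step 2: f1() returns 54, f2() returns 118.
Step 3: Global level = 44 is unchanged. result = 54 + 118 + 44 = 216

The answer is 216.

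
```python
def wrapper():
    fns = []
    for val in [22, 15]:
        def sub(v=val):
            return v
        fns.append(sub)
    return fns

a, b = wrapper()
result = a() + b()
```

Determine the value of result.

Step 1: Default argument v=val captures val at each iteration.
Step 2: a() returns 22 (captured at first iteration), b() returns 15 (captured at second).
Step 3: result = 22 + 15 = 37

The answer is 37.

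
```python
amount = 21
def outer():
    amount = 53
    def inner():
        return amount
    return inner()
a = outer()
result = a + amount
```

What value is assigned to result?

Step 1: outer() has local amount = 53. inner() reads from enclosing.
Step 2: outer() returns 53. Global amount = 21 unchanged.
Step 3: result = 53 + 21 = 74

The answer is 74.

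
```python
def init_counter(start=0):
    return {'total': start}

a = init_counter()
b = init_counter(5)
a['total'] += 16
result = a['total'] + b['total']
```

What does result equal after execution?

Step 1: init_counter() returns a new dict each call (immutable default 0).
Step 2: a = {'total': 0}, b = {'total': 5}.
Step 3: a['total'] += 16 = 16. result = 16 + 5 = 21

The answer is 21.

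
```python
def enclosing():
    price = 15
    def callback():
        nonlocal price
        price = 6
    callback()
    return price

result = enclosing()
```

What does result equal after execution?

Step 1: enclosing() sets price = 15.
Step 2: callback() uses nonlocal to reassign price = 6.
Step 3: result = 6

The answer is 6.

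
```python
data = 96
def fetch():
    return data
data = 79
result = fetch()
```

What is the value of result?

Step 1: data is first set to 96, then reassigned to 79.
Step 2: fetch() is called after the reassignment, so it looks up the current global data = 79.
Step 3: result = 79

The answer is 79.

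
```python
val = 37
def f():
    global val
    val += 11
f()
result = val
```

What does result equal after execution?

Step 1: val = 37 globally.
Step 2: f() modifies global val: val += 11 = 48.
Step 3: result = 48

The answer is 48.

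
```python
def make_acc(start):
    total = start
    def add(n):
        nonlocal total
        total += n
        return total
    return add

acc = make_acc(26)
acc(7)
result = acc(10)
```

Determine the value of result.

Step 1: make_acc(26) creates closure with total = 26.
Step 2: First acc(7): total = 26 + 7 = 33.
Step 3: Second acc(10): total = 33 + 10 = 43. result = 43

The answer is 43.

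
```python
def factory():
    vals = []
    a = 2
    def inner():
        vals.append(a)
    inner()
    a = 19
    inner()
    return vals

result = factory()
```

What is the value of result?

Step 1: a = 2. inner() appends current a to vals.
Step 2: First inner(): appends 2. Then a = 19.
Step 3: Second inner(): appends 19 (closure sees updated a). result = [2, 19]

The answer is [2, 19].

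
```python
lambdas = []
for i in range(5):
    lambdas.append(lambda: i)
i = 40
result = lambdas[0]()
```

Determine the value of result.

Step 1: Lambdas capture the variable i by reference, not by value.
Step 2: After the loop, i is reassigned to 40.
Step 3: lambdas[0]() looks up the current i = 40. result = 40

The answer is 40.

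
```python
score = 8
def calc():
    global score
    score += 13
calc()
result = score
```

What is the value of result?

Step 1: score = 8 globally.
Step 2: calc() modifies global score: score += 13 = 21.
Step 3: result = 21

The answer is 21.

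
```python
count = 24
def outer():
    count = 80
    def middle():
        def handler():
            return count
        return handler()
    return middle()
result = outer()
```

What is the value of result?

Step 1: outer() defines count = 80. middle() and handler() have no local count.
Step 2: handler() checks local (none), enclosing middle() (none), enclosing outer() and finds count = 80.
Step 3: result = 80

The answer is 80.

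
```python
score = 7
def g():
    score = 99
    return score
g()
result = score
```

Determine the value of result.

Step 1: Global score = 7.
Step 2: g() creates local score = 99 (shadow, not modification).
Step 3: After g() returns, global score is unchanged. result = 7

The answer is 7.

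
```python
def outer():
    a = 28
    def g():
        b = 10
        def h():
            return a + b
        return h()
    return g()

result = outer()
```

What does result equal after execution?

Step 1: outer() defines a = 28. g() defines b = 10.
Step 2: h() accesses both from enclosing scopes: a = 28, b = 10.
Step 3: result = 28 + 10 = 38

The answer is 38.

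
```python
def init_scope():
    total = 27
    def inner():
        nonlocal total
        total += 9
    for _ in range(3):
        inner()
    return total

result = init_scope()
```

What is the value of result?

Step 1: total = 27.
Step 2: inner() is called 3 times in a loop, each adding 9 via nonlocal.
Step 3: total = 27 + 9 * 3 = 54

The answer is 54.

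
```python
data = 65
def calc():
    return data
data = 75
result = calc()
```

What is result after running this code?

Step 1: data is first set to 65, then reassigned to 75.
Step 2: calc() is called after the reassignment, so it looks up the current global data = 75.
Step 3: result = 75

The answer is 75.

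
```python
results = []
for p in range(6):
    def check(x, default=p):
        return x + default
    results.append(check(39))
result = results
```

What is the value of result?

Step 1: Default argument default=p is evaluated at function definition time.
Step 2: Each iteration creates check with default = current p value.
Step 3: check(39) returns 39 + default. results = [39, 40, 41, 42, 43, 44]

The answer is [39, 40, 41, 42, 43, 44].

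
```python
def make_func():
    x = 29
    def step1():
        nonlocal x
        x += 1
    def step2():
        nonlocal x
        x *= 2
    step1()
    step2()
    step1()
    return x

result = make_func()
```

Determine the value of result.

Step 1: x = 29.
Step 2: step1(): x = 29 + 1 = 30.
Step 3: step2(): x = 30 * 2 = 60.
Step 4: step1(): x = 60 + 1 = 61. result = 61

The answer is 61.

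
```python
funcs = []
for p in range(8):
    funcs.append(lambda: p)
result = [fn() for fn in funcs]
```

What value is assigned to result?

Step 1: All 8 lambdas share the same variable p.
Step 2: After the loop, p = 7.
Step 3: Each call returns 7. result = [7, 7, 7, 7, 7, 7, 7, 7]

The answer is [7, 7, 7, 7, 7, 7, 7, 7].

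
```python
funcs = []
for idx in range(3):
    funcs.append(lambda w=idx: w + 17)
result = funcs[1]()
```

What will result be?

Step 1: Default argument w=idx captures idx's value at definition time.
Step 2: funcs[1] was defined when idx = 1, so w defaults to 1.
Step 3: result = 1 + 17 = 18 (default arg fixes the late binding issue)

The answer is 18.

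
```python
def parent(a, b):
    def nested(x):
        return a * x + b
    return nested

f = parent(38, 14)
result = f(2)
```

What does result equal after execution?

Step 1: parent(38, 14) captures a = 38, b = 14.
Step 2: f(2) computes 38 * 2 + 14 = 90.
Step 3: result = 90

The answer is 90.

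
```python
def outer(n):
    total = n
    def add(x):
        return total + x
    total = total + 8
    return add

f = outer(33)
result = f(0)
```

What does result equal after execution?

Step 1: outer(33) sets total = 33, then total = 33 + 8 = 41.
Step 2: Closures capture by reference, so add sees total = 41.
Step 3: f(0) returns 41 + 0 = 41

The answer is 41.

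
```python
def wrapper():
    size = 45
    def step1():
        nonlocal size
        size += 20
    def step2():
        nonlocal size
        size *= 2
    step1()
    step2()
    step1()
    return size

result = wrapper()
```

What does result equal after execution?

Step 1: size = 45.
Step 2: step1(): size = 45 + 20 = 65.
Step 3: step2(): size = 65 * 2 = 130.
Step 4: step1(): size = 130 + 20 = 150. result = 150

The answer is 150.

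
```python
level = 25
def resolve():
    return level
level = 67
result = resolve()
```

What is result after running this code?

Step 1: level is first set to 25, then reassigned to 67.
Step 2: resolve() is called after the reassignment, so it looks up the current global level = 67.
Step 3: result = 67

The answer is 67.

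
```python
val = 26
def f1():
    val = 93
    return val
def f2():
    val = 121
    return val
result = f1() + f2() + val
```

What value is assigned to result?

Step 1: Each function shadows global val with its own local.
Step 2: f1() returns 93, f2() returns 121.
Step 3: Global val = 26 is unchanged. result = 93 + 121 + 26 = 240

The answer is 240.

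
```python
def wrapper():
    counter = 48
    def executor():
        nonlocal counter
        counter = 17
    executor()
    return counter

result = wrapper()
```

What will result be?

Step 1: wrapper() sets counter = 48.
Step 2: executor() uses nonlocal to reassign counter = 17.
Step 3: result = 17

The answer is 17.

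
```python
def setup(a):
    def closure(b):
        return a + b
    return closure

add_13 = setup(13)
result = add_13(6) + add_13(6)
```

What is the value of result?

Step 1: add_13 captures a = 13.
Step 2: add_13(6) = 13 + 6 = 19, called twice.
Step 3: result = 19 + 19 = 38

The answer is 38.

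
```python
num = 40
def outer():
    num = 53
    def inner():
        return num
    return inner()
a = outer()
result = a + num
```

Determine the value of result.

Step 1: outer() has local num = 53. inner() reads from enclosing.
Step 2: outer() returns 53. Global num = 40 unchanged.
Step 3: result = 53 + 40 = 93

The answer is 93.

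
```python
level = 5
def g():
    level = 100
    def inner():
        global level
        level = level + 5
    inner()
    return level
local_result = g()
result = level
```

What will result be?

Step 1: Global level = 5. g() creates local level = 100.
Step 2: inner() declares global level and adds 5: global level = 5 + 5 = 10.
Step 3: g() returns its local level = 100 (unaffected by inner).
Step 4: result = global level = 10

The answer is 10.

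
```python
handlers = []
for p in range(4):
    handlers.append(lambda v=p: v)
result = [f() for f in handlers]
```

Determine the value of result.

Step 1: Default arg v=p captures p at each iteration.
Step 2: Each lambda has its own default: 0, 1, ..., 3.
Step 3: result = [0, 1, 2, 3]

The answer is [0, 1, 2, 3].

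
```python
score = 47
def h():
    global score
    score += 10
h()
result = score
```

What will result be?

Step 1: score = 47 globally.
Step 2: h() modifies global score: score += 10 = 57.
Step 3: result = 57

The answer is 57.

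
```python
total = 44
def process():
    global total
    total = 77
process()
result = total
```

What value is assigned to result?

Step 1: total = 44 globally.
Step 2: process() declares global total and sets it to 77.
Step 3: After process(), global total = 77. result = 77

The answer is 77.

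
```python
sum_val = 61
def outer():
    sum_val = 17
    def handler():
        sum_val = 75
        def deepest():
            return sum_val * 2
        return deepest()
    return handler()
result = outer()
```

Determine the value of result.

Step 1: deepest() looks up sum_val through LEGB: not local, finds sum_val = 75 in enclosing handler().
Step 2: Returns 75 * 2 = 150.
Step 3: result = 150

The answer is 150.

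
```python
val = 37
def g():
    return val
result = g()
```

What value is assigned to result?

Step 1: val = 37 is defined in the global scope.
Step 2: g() looks up val. No local val exists, so Python checks the global scope via LEGB rule and finds val = 37.
Step 3: result = 37

The answer is 37.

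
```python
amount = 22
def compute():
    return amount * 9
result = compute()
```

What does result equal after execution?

Step 1: amount = 22 is defined globally.
Step 2: compute() looks up amount from global scope = 22, then computes 22 * 9 = 198.
Step 3: result = 198

The answer is 198.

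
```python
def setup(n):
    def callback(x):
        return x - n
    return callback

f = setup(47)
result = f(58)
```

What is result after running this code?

Step 1: setup(47) creates a closure capturing n = 47.
Step 2: f(58) computes 58 - 47 = 11.
Step 3: result = 11

The answer is 11.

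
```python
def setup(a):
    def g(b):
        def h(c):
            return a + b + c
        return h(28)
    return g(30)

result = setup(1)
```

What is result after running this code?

Step 1: a = 1, b = 30, c = 28 across three nested scopes.
Step 2: h() accesses all three via LEGB rule.
Step 3: result = 1 + 30 + 28 = 59

The answer is 59.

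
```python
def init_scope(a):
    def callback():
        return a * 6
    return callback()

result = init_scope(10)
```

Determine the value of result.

Step 1: init_scope(10) binds parameter a = 10.
Step 2: callback() accesses a = 10 from enclosing scope.
Step 3: result = 10 * 6 = 60

The answer is 60.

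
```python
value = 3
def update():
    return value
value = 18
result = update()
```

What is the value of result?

Step 1: value is first set to 3, then reassigned to 18.
Step 2: update() is called after the reassignment, so it looks up the current global value = 18.
Step 3: result = 18

The answer is 18.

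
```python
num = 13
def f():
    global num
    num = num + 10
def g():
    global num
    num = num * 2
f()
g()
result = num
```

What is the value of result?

Step 1: num = 13.
Step 2: f() adds 10: num = 13 + 10 = 23.
Step 3: g() doubles: num = 23 * 2 = 46.
Step 4: result = 46

The answer is 46.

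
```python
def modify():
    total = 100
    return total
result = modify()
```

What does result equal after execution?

Step 1: modify() defines total = 100 in its local scope.
Step 2: return total finds the local variable total = 100.
Step 3: result = 100

The answer is 100.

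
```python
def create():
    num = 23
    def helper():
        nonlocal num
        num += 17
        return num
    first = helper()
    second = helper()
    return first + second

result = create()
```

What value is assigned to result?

Step 1: num starts at 23.
Step 2: First call: num = 23 + 17 = 40, returns 40.
Step 3: Second call: num = 40 + 17 = 57, returns 57.
Step 4: result = 40 + 57 = 97

The answer is 97.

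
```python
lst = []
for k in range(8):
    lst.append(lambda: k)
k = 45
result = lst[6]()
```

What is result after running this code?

Step 1: Lambdas capture the variable k by reference, not by value.
Step 2: After the loop, k is reassigned to 45.
Step 3: lst[6]() looks up the current k = 45. result = 45

The answer is 45.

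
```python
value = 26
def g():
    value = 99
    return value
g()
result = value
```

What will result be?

Step 1: value = 26 globally.
Step 2: g() creates a LOCAL value = 99 (no global keyword!).
Step 3: The global value is unchanged. result = 26

The answer is 26.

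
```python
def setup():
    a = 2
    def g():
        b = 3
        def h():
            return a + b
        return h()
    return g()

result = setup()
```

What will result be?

Step 1: setup() defines a = 2. g() defines b = 3.
Step 2: h() accesses both from enclosing scopes: a = 2, b = 3.
Step 3: result = 2 + 3 = 5

The answer is 5.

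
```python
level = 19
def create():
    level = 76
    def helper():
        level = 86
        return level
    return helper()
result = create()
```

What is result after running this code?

Step 1: Three scopes define level: global (19), create (76), helper (86).
Step 2: helper() has its own local level = 86, which shadows both enclosing and global.
Step 3: result = 86 (local wins in LEGB)

The answer is 86.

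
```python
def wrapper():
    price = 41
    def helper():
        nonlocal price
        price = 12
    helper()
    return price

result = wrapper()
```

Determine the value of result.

Step 1: wrapper() sets price = 41.
Step 2: helper() uses nonlocal to reassign price = 12.
Step 3: result = 12

The answer is 12.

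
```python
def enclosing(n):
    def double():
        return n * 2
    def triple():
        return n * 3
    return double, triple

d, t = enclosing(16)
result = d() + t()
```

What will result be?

Step 1: Both closures capture the same n = 16.
Step 2: d() = 16 * 2 = 32, t() = 16 * 3 = 48.
Step 3: result = 32 + 48 = 80

The answer is 80.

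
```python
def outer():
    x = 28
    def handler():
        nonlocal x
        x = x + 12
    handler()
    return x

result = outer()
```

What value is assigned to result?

Step 1: outer() sets x = 28.
Step 2: handler() uses nonlocal to modify x in outer's scope: x = 28 + 12 = 40.
Step 3: outer() returns the modified x = 40

The answer is 40.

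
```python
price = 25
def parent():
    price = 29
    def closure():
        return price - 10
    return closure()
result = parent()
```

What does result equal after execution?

Step 1: parent() shadows global price with price = 29.
Step 2: closure() finds price = 29 in enclosing scope, computes 29 - 10 = 19.
Step 3: result = 19

The answer is 19.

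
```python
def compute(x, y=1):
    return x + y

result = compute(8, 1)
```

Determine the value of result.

Step 1: compute(8, 1) overrides default y with 1.
Step 2: Returns 8 + 1 = 9.
Step 3: result = 9

The answer is 9.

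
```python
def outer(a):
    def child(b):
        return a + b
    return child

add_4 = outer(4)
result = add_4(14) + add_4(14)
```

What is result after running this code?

Step 1: add_4 captures a = 4.
Step 2: add_4(14) = 4 + 14 = 18, called twice.
Step 3: result = 18 + 18 = 36

The answer is 36.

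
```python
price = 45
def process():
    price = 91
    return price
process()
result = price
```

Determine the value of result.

Step 1: Global price = 45.
Step 2: process() creates local price = 91 (shadow, not modification).
Step 3: After process() returns, global price is unchanged. result = 45

The answer is 45.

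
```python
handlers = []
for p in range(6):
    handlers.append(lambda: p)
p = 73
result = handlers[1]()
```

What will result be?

Step 1: Lambdas capture the variable p by reference, not by value.
Step 2: After the loop, p is reassigned to 73.
Step 3: handlers[1]() looks up the current p = 73. result = 73

The answer is 73.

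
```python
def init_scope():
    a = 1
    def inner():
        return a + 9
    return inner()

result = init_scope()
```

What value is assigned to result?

Step 1: init_scope() defines a = 1.
Step 2: inner() reads a = 1 from enclosing scope, returns 1 + 9 = 10.
Step 3: result = 10

The answer is 10.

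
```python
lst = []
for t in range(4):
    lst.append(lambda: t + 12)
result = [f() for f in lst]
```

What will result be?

Step 1: All lambdas capture t by reference. After the loop, t = 3.
Step 2: Each call returns 3 + 12 = 15.
Step 3: result = [15, 15, 15, 15]

The answer is [15, 15, 15, 15].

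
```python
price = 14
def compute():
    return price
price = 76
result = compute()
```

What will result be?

Step 1: price is first set to 14, then reassigned to 76.
Step 2: compute() is called after the reassignment, so it looks up the current global price = 76.
Step 3: result = 76

The answer is 76.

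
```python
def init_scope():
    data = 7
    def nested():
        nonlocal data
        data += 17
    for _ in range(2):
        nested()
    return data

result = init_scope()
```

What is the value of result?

Step 1: data = 7.
Step 2: nested() is called 2 times in a loop, each adding 17 via nonlocal.
Step 3: data = 7 + 17 * 2 = 41

The answer is 41.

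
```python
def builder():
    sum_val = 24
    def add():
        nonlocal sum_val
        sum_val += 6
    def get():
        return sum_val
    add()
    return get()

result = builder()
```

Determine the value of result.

Step 1: sum_val = 24. add() modifies it via nonlocal, get() reads it.
Step 2: add() makes sum_val = 24 + 6 = 30.
Step 3: get() returns 30. result = 30

The answer is 30.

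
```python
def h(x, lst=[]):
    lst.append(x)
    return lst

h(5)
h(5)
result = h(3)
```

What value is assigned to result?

Step 1: Mutable default argument gotcha! The list [] is created once.
Step 2: Each call appends to the SAME list: [5], [5, 5], [5, 5, 3].
Step 3: result = [5, 5, 3]

The answer is [5, 5, 3].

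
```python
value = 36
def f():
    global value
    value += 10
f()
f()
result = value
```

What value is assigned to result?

Step 1: value = 36.
Step 2: First f(): value = 36 + 10 = 46.
Step 3: Second f(): value = 46 + 10 = 56. result = 56

The answer is 56.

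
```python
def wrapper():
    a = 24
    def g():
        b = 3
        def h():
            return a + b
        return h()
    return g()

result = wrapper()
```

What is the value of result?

Step 1: wrapper() defines a = 24. g() defines b = 3.
Step 2: h() accesses both from enclosing scopes: a = 24, b = 3.
Step 3: result = 24 + 3 = 27

The answer is 27.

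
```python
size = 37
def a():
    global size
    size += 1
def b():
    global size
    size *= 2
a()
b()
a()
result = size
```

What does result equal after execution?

Step 1: size = 37.
Step 2: a(): size = 37 + 1 = 38.
Step 3: b(): size = 38 * 2 = 76.
Step 4: a(): size = 76 + 1 = 77

The answer is 77.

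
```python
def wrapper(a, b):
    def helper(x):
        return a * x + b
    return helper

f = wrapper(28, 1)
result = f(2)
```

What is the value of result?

Step 1: wrapper(28, 1) captures a = 28, b = 1.
Step 2: f(2) computes 28 * 2 + 1 = 57.
Step 3: result = 57

The answer is 57.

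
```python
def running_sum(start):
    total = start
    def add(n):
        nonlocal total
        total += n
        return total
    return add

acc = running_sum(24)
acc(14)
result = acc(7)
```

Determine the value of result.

Step 1: running_sum(24) creates closure with total = 24.
Step 2: First acc(14): total = 24 + 14 = 38.
Step 3: Second acc(7): total = 38 + 7 = 45. result = 45

The answer is 45.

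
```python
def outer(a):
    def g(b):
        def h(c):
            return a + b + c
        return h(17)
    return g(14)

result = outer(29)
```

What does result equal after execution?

Step 1: a = 29, b = 14, c = 17 across three nested scopes.
Step 2: h() accesses all three via LEGB rule.
Step 3: result = 29 + 14 + 17 = 60

The answer is 60.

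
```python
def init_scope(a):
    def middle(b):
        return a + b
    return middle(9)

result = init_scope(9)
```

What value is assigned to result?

Step 1: init_scope(9) passes a = 9.
Step 2: middle(9) has b = 9, reads a = 9 from enclosing.
Step 3: result = 9 + 9 = 18

The answer is 18.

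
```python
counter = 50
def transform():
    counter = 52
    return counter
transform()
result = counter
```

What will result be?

Step 1: Global counter = 50.
Step 2: transform() creates local counter = 52 (shadow, not modification).
Step 3: After transform() returns, global counter is unchanged. result = 50

The answer is 50.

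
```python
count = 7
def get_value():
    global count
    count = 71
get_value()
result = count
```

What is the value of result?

Step 1: count = 7 globally.
Step 2: get_value() declares global count and sets it to 71.
Step 3: After get_value(), global count = 71. result = 71

The answer is 71.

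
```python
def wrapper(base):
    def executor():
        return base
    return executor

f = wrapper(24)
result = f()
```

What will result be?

Step 1: wrapper(24) creates closure capturing base = 24.
Step 2: f() returns the captured base = 24.
Step 3: result = 24

The answer is 24.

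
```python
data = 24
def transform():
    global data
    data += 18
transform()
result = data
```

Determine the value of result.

Step 1: data = 24 globally.
Step 2: transform() modifies global data: data += 18 = 42.
Step 3: result = 42

The answer is 42.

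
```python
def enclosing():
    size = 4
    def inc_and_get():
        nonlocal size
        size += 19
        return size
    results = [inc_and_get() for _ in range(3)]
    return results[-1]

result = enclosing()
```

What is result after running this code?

Step 1: size = 4.
Step 2: Three calls to inc_and_get(), each adding 19.
Step 3: Last value = 4 + 19 * 3 = 61

The answer is 61.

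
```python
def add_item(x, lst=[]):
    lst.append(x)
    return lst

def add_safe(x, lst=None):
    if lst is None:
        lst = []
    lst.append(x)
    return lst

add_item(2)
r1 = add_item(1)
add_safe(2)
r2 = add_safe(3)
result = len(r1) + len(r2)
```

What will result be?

Step 1: add_item shares mutable default: after 2 calls, lst = [2, 1], len = 2.
Step 2: add_safe creates fresh list each time: r2 = [3], len = 1.
Step 3: result = 2 + 1 = 3

The answer is 3.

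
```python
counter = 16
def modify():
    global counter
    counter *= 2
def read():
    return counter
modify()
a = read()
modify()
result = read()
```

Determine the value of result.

Step 1: counter = 16.
Step 2: First modify(): counter = 16 * 2 = 32.
Step 3: Second modify(): counter = 32 * 2 = 64.
Step 4: read() returns 64

The answer is 64.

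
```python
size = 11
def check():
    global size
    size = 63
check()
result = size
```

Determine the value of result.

Step 1: size = 11 globally.
Step 2: check() declares global size and sets it to 63.
Step 3: After check(), global size = 63. result = 63

The answer is 63.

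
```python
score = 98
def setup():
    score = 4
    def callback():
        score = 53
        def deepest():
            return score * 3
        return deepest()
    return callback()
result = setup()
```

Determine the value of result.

Step 1: deepest() looks up score through LEGB: not local, finds score = 53 in enclosing callback().
Step 2: Returns 53 * 3 = 159.
Step 3: result = 159

The answer is 159.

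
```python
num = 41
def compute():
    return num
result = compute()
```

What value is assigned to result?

Step 1: num = 41 is defined in the global scope.
Step 2: compute() looks up num. No local num exists, so Python checks the global scope via LEGB rule and finds num = 41.
Step 3: result = 41

The answer is 41.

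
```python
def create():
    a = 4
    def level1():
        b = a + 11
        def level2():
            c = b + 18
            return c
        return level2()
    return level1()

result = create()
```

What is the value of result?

Step 1: a = 4. b = a + 11 = 15.
Step 2: c = b + 18 = 15 + 18 = 33.
Step 3: result = 33

The answer is 33.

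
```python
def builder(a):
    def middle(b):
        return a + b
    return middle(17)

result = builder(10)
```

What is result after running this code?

Step 1: builder(10) passes a = 10.
Step 2: middle(17) has b = 17, reads a = 10 from enclosing.
Step 3: result = 10 + 17 = 27

The answer is 27.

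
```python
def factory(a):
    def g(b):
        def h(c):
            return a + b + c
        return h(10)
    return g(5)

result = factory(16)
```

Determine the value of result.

Step 1: a = 16, b = 5, c = 10 across three nested scopes.
Step 2: h() accesses all three via LEGB rule.
Step 3: result = 16 + 5 + 10 = 31

The answer is 31.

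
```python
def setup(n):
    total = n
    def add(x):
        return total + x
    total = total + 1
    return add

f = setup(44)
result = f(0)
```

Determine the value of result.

Step 1: setup(44) sets total = 44, then total = 44 + 1 = 45.
Step 2: Closures capture by reference, so add sees total = 45.
Step 3: f(0) returns 45 + 0 = 45

The answer is 45.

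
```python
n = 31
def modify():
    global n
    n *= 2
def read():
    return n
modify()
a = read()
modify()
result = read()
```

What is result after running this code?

Step 1: n = 31.
Step 2: First modify(): n = 31 * 2 = 62.
Step 3: Second modify(): n = 62 * 2 = 124.
Step 4: read() returns 124

The answer is 124.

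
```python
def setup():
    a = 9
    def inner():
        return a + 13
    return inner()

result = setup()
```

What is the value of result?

Step 1: setup() defines a = 9.
Step 2: inner() reads a = 9 from enclosing scope, returns 9 + 13 = 22.
Step 3: result = 22

The answer is 22.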